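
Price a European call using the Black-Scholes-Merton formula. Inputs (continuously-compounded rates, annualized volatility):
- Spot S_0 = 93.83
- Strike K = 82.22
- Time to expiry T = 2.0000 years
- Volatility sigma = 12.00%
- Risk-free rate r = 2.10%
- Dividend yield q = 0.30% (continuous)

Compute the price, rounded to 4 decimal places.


d1 = (ln(S/K) + (r - q + 0.5*sigma^2) * T) / (sigma * sqrt(T)) = 1.07530938
d2 = d1 - sigma * sqrt(T) = 0.90560375
exp(-rT) = 0.95886978; exp(-qT) = 0.99401796
C = S_0 * exp(-qT) * N(d1) - K * exp(-rT) * N(d2)
N(d1) = 0.85888188; N(d2) = 0.81742719
C = 93.8300 * 0.99401796 * 0.85888188 - 82.2200 * 0.95886978 * 0.81742719 = 15.6623

Answer: Price = 15.6623


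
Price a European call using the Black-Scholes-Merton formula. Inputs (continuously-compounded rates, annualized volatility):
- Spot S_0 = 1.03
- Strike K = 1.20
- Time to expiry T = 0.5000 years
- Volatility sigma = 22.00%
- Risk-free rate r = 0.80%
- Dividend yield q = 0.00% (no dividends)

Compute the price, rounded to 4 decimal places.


Answer: Price = 0.0156

Derivation:
d1 = (ln(S/K) + (r - q + 0.5*sigma^2) * T) / (sigma * sqrt(T)) = -0.87850146
d2 = d1 - sigma * sqrt(T) = -1.03406495
exp(-rT) = 0.99600799; exp(-qT) = 1.00000000
C = S_0 * exp(-qT) * N(d1) - K * exp(-rT) * N(d2)
N(d1) = 0.18983582; N(d2) = 0.15055290
C = 1.0300 * 1.00000000 * 0.18983582 - 1.2000 * 0.99600799 * 0.15055290 = 0.0156


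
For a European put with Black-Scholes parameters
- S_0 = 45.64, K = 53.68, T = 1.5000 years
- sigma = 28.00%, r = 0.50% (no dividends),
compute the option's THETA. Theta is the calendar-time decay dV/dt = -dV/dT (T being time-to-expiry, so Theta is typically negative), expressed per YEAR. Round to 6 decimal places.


Answer: Theta = -1.806072

Derivation:
d1 = -0.2798132840; d2 = -0.6227418480
phi(d1) = 0.3836263411; exp(-qT) = 1.0000000000; exp(-rT) = 0.9925280548
Theta = -S*exp(-qT)*phi(d1)*sigma/(2*sqrt(T)) + r*K*exp(-rT)*N(-d2) - q*S*exp(-qT)*N(-d1)
N(-d1) = 0.6101896203; N(-d2) = 0.7332729111; sqrt(T) = 1.2247448714
Term 1 = -45.6400 * 1.0000000000 * 0.3836263411 * 0.2800 / (2 * 1.2247448714) = -2.0014118257
Term 2 = 0.0050 * 53.6800 * 0.9925280548 * 0.7332729111 = 0.1953398924
Term 3 = 0 (no dividend yield, q = 0)
Theta = -2.0014118257 + (0.1953398924) + (0.0000000000) = -1.806072


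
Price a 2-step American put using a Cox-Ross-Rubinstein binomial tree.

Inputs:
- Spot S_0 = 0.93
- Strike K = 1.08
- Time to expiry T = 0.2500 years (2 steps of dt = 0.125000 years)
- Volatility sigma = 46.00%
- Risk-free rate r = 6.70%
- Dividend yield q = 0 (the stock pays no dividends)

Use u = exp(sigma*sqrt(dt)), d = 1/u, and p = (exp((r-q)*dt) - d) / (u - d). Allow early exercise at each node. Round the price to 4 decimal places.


Answer: Price = V(0,0) = 0.1847

Derivation:
dt = T/N = 0.125000
u = exp(sigma*sqrt(dt)) = 1.176607; d = 1/u = 0.849902
p = (exp((r-q)*dt) - d) / (u - d) = 0.485173
Discount per step: exp(-r*dt) = 0.991660
Stock lattice S(k, i) with i counting down-moves:
  k=0: S(0,0) = 0.9300
  k=1: S(1,0) = 1.0942; S(1,1) = 0.7904
  k=2: S(2,0) = 1.2875; S(2,1) = 0.9300; S(2,2) = 0.6718
Terminal payoffs V(N, i) = max(K - S_T, 0):
  V(2,0) = 0.000000; V(2,1) = 0.150000; V(2,2) = 0.408230
Backward induction: V(k, i) = exp(-r*dt) * [p * V(k+1, i) + (1-p) * V(k+1, i+1)]; then take max(V_cont, immediate exercise) for American.
  V(1,0) = exp(-r*dt) * [p*0.000000 + (1-p)*0.150000] = 0.076580; exercise = 0.000000; V(1,0) = max -> 0.076580
  V(1,1) = exp(-r*dt) * [p*0.150000 + (1-p)*0.408230] = 0.280584; exercise = 0.289591; V(1,1) = max -> 0.289591
  V(0,0) = exp(-r*dt) * [p*0.076580 + (1-p)*0.289591] = 0.184691; exercise = 0.150000; V(0,0) = max -> 0.184691


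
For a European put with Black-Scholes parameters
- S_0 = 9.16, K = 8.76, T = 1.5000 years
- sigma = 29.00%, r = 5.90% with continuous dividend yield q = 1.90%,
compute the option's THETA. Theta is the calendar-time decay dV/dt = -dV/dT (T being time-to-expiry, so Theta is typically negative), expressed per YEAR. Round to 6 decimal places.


Answer: Theta = -0.215482

Derivation:
d1 = 0.4722314226; d2 = 0.1170554099
phi(d1) = 0.3568499865; exp(-qT) = 0.9719022941; exp(-rT) = 0.9153031107
Theta = -S*exp(-qT)*phi(d1)*sigma/(2*sqrt(T)) + r*K*exp(-rT)*N(-d2) - q*S*exp(-qT)*N(-d1)
N(-d1) = 0.3183808066; N(-d2) = 0.4534080723; sqrt(T) = 1.2247448714
Term 1 = -9.1600 * 0.9719022941 * 0.3568499865 * 0.2900 / (2 * 1.2247448714) = -0.3761197496
Term 2 = 0.0590 * 8.7600 * 0.9153031107 * 0.4534080723 = 0.2144916075
Term 3 = -0.0190 * 9.1600 * 0.9719022941 * 0.3183808066 = -0.0538540737
Theta = -0.3761197496 + (0.2144916075) + (-0.0538540737) = -0.215482


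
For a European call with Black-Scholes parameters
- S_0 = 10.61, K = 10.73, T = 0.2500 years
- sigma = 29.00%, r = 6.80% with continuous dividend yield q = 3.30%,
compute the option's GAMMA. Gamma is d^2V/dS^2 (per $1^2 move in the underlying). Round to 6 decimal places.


Answer: Gamma = 0.256791

Derivation:
d1 = 0.0552820413; d2 = -0.0897179587
phi(d1) = 0.3983331414; exp(-qT) = 0.9917839379; exp(-rT) = 0.9831436846
Gamma = exp(-qT) * phi(d1) / (S * sigma * sqrt(T)) = 0.9917839379 * 0.3983331414 / (10.6100 * 0.2900 * 0.5000000000) = 0.256791


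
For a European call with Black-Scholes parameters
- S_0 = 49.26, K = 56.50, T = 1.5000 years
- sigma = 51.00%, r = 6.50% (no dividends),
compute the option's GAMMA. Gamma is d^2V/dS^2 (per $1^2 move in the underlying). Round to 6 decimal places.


d1 = 0.2488661639; d2 = -0.3757537205
phi(d1) = 0.3867774883; exp(-qT) = 1.0000000000; exp(-rT) = 0.9071023416
Gamma = exp(-qT) * phi(d1) / (S * sigma * sqrt(T)) = 1.0000000000 * 0.3867774883 / (49.2600 * 0.5100 * 1.2247448714) = 0.012570

Answer: Gamma = 0.012570


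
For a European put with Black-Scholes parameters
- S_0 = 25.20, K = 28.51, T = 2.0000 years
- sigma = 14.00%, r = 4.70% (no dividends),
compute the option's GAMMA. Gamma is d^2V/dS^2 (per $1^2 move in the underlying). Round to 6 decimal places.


d1 = -0.0495525705; d2 = -0.2475424692
phi(d1) = 0.3984527881; exp(-qT) = 1.0000000000; exp(-rT) = 0.9102827622
Gamma = exp(-qT) * phi(d1) / (S * sigma * sqrt(T)) = 1.0000000000 * 0.3984527881 / (25.2000 * 0.1400 * 1.4142135624) = 0.079861

Answer: Gamma = 0.079861


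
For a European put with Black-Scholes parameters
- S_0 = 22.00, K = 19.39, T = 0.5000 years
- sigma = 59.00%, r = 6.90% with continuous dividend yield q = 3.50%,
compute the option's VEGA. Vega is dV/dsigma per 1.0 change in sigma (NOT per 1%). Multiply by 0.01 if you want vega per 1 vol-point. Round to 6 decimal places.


d1 = 0.5520466154; d2 = 0.1348536145
phi(d1) = 0.3425573240; exp(-qT) = 0.9826522357; exp(-rT) = 0.9660883397
Vega = S * exp(-qT) * phi(d1) * sqrt(T) = 22.0000 * 0.9826522357 * 0.3425573240 * 0.7071067812 = 5.236496

Answer: Vega = 5.236496


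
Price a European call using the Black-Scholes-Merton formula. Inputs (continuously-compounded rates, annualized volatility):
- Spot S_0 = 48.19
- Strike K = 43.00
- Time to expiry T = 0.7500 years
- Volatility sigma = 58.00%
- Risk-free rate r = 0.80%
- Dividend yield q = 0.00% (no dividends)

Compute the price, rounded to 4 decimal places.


Answer: Price = 11.9898

Derivation:
d1 = (ln(S/K) + (r - q + 0.5*sigma^2) * T) / (sigma * sqrt(T)) = 0.48995420
d2 = d1 - sigma * sqrt(T) = -0.01234053
exp(-rT) = 0.99401796; exp(-qT) = 1.00000000
C = S_0 * exp(-qT) * N(d1) - K * exp(-rT) * N(d2)
N(d1) = 0.68791685; N(d2) = 0.49507696
C = 48.1900 * 1.00000000 * 0.68791685 - 43.0000 * 0.99401796 * 0.49507696 = 11.9898


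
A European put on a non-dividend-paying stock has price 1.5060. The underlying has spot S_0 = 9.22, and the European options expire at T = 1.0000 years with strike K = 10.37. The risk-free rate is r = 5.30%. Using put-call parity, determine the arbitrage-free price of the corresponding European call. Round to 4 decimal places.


Put-call parity: C - P = S_0 * exp(-qT) - K * exp(-rT).
S_0 * exp(-qT) = 9.2200 * 1.00000000 = 9.22000000
K * exp(-rT) = 10.3700 * 0.94838001 = 9.83470073
C = P + S*exp(-qT) - K*exp(-rT)
C = 1.5060 + 9.22000000 - 9.83470073 = 0.8913

Answer: Call price = 0.8913


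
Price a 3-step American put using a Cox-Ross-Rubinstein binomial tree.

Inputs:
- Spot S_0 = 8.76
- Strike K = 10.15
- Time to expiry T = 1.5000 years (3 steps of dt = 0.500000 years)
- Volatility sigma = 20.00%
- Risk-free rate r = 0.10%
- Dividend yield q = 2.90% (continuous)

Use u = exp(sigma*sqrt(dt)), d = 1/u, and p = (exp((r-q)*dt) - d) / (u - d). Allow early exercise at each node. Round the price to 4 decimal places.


Answer: Price = V(0,0) = 1.9801

Derivation:
dt = T/N = 0.500000
u = exp(sigma*sqrt(dt)) = 1.151910; d = 1/u = 0.868123
p = (exp((r-q)*dt) - d) / (u - d) = 0.415714
Discount per step: exp(-r*dt) = 0.999500
Stock lattice S(k, i) with i counting down-moves:
  k=0: S(0,0) = 8.7600
  k=1: S(1,0) = 10.0907; S(1,1) = 7.6048
  k=2: S(2,0) = 11.6236; S(2,1) = 8.7600; S(2,2) = 6.6019
  k=3: S(3,0) = 13.3894; S(3,1) = 10.0907; S(3,2) = 7.6048; S(3,3) = 5.7312
Terminal payoffs V(N, i) = max(K - S_T, 0):
  V(3,0) = 0.000000; V(3,1) = 0.059269; V(3,2) = 2.545239; V(3,3) = 4.418760
Backward induction: V(k, i) = exp(-r*dt) * [p * V(k+1, i) + (1-p) * V(k+1, i+1)]; then take max(V_cont, immediate exercise) for American.
  V(2,0) = exp(-r*dt) * [p*0.000000 + (1-p)*0.059269] = 0.034613; exercise = 0.000000; V(2,0) = max -> 0.034613
  V(2,1) = exp(-r*dt) * [p*0.059269 + (1-p)*2.545239] = 1.511030; exercise = 1.390000; V(2,1) = max -> 1.511030
  V(2,2) = exp(-r*dt) * [p*2.545239 + (1-p)*4.418760] = 3.638091; exercise = 3.548128; V(2,2) = max -> 3.638091
  V(1,0) = exp(-r*dt) * [p*0.034613 + (1-p)*1.511030] = 0.896814; exercise = 0.059269; V(1,0) = max -> 0.896814
  V(1,1) = exp(-r*dt) * [p*1.511030 + (1-p)*3.638091] = 2.752465; exercise = 2.545239; V(1,1) = max -> 2.752465
  V(0,0) = exp(-r*dt) * [p*0.896814 + (1-p)*2.752465] = 1.980054; exercise = 1.390000; V(0,0) = max -> 1.980054


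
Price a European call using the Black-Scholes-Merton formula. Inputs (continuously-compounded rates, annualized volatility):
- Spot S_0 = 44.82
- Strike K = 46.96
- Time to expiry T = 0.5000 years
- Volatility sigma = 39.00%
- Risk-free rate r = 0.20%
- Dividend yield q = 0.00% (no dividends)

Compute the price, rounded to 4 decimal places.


Answer: Price = 4.0519

Derivation:
d1 = (ln(S/K) + (r - q + 0.5*sigma^2) * T) / (sigma * sqrt(T)) = -0.02761962
d2 = d1 - sigma * sqrt(T) = -0.30339126
exp(-rT) = 0.99900050; exp(-qT) = 1.00000000
C = S_0 * exp(-qT) * N(d1) - K * exp(-rT) * N(d2)
N(d1) = 0.48898277; N(d2) = 0.38079585
C = 44.8200 * 1.00000000 * 0.48898277 - 46.9600 * 0.99900050 * 0.38079585 = 4.0519


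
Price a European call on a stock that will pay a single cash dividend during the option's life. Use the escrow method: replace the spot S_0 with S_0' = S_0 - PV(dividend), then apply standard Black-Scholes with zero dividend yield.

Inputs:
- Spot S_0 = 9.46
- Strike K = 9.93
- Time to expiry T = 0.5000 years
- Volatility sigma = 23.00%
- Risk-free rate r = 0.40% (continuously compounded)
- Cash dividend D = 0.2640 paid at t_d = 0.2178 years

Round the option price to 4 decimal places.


PV(D) = D * exp(-r * t_d) = 0.2640 * 0.99912918 = 0.26377010
S_0' = S_0 - PV(D) = 9.4600 - 0.26377010 = 9.19622990
d1 = (ln(S_0'/K) + (r + sigma^2/2)*T) / (sigma*sqrt(T)) = -0.37840587
d2 = d1 - sigma*sqrt(T) = -0.54104043
exp(-rT) = 0.99800200
N(d1) = 0.35256455; N(d2) = 0.29423986
C = S_0' * N(d1) - K * exp(-rT) * N(d2) = 9.19622990 * 0.35256455 - 9.9300 * 0.99800200 * 0.29423986 = 0.3263

Answer: Price = 0.3263


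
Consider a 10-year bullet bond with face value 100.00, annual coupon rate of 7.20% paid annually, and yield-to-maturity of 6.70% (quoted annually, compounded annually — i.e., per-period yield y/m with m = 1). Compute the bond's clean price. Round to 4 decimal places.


Coupon per period c = face * coupon_rate / m = 7.200000
Periods per year m = 1; per-period yield y/m = 0.067000
Number of cashflows N = 10
Cashflows (t years, CF_t, discount factor 1/(1+y/m)^(m*t), PV):
  t = 1.0000: CF_t = 7.200000, DF = 0.937207, PV = 6.747891
  t = 2.0000: CF_t = 7.200000, DF = 0.878357, PV = 6.324172
  t = 3.0000: CF_t = 7.200000, DF = 0.823203, PV = 5.927059
  t = 4.0000: CF_t = 7.200000, DF = 0.771511, PV = 5.554882
  t = 5.0000: CF_t = 7.200000, DF = 0.723066, PV = 5.206075
  t = 6.0000: CF_t = 7.200000, DF = 0.677663, PV = 4.879170
  t = 7.0000: CF_t = 7.200000, DF = 0.635110, PV = 4.572793
  t = 8.0000: CF_t = 7.200000, DF = 0.595230, PV = 4.285654
  t = 9.0000: CF_t = 7.200000, DF = 0.557854, PV = 4.016546
  t = 10.0000: CF_t = 107.200000, DF = 0.522824, PV = 56.046770
Price P = sum_t PV_t = 103.561012

Answer: Price = 103.5610


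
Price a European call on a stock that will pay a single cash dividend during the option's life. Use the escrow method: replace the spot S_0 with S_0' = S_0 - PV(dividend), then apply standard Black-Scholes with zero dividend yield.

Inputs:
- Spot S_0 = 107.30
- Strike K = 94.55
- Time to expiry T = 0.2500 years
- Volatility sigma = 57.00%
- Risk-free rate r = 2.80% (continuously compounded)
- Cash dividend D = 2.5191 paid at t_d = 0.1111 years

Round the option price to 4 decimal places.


PV(D) = D * exp(-r * t_d) = 2.5191 * 0.99689403 = 2.51127576
S_0' = S_0 - PV(D) = 107.3000 - 2.51127576 = 104.78872424
d1 = (ln(S_0'/K) + (r + sigma^2/2)*T) / (sigma*sqrt(T)) = 0.52782413
d2 = d1 - sigma*sqrt(T) = 0.24282413
exp(-rT) = 0.99302444
N(d1) = 0.70118930; N(d2) = 0.59592918
C = S_0' * N(d1) - K * exp(-rT) * N(d2) = 104.78872424 * 0.70118930 - 94.5500 * 0.99302444 * 0.59592918 = 17.5247

Answer: Price = 17.5247


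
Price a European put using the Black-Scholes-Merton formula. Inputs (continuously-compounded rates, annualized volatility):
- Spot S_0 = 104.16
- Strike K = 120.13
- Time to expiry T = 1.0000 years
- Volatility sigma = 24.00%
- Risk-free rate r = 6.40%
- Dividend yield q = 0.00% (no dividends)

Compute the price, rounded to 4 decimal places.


d1 = (ln(S/K) + (r - q + 0.5*sigma^2) * T) / (sigma * sqrt(T)) = -0.20769296
d2 = d1 - sigma * sqrt(T) = -0.44769296
exp(-rT) = 0.93800500; exp(-qT) = 1.00000000
P = K * exp(-rT) * N(-d2) - S_0 * exp(-qT) * N(-d1)
N(-d1) = 0.58226564; N(-d2) = 0.67281260
P = 120.1300 * 0.93800500 * 0.67281260 - 104.1600 * 1.00000000 * 0.58226564 = 15.1654

Answer: Price = 15.1654


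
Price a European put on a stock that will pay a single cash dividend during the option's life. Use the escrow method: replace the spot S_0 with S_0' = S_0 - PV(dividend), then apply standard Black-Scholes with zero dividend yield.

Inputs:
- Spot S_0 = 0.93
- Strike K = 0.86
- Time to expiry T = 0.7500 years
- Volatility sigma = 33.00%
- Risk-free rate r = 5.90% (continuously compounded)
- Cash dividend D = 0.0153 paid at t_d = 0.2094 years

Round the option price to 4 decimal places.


PV(D) = D * exp(-r * t_d) = 0.0153 * 0.98772140 = 0.01511214
S_0' = S_0 - PV(D) = 0.9300 - 0.01511214 = 0.91488786
d1 = (ln(S_0'/K) + (r + sigma^2/2)*T) / (sigma*sqrt(T)) = 0.51421479
d2 = d1 - sigma*sqrt(T) = 0.22842641
exp(-rT) = 0.95671475
N(-d1) = 0.30355091; N(-d2) = 0.40965738
P = K * exp(-rT) * N(-d2) - S_0' * N(-d1) = 0.8600 * 0.95671475 * 0.40965738 - 0.91488786 * 0.30355091 = 0.0593

Answer: Price = 0.0593


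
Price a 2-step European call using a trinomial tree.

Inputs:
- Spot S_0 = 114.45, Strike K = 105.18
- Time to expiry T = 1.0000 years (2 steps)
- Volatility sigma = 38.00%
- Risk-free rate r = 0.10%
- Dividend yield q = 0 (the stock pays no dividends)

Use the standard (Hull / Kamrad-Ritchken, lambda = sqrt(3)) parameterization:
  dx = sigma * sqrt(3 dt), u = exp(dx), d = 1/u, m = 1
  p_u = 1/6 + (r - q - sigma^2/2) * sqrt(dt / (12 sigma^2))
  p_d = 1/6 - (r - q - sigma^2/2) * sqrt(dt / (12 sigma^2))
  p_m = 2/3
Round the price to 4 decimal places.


Answer: Price = V(0,0) = 20.8416

Derivation:
dt = T/N = 0.500000; dx = sigma*sqrt(3*dt) = 0.465403
u = exp(dx) = 1.592656; d = 1/u = 0.627882
p_u = 0.128420, p_m = 0.666667, p_d = 0.204913
Discount per step: exp(-r*dt) = 0.999500
Stock lattice S(k, j) with j the centered position index:
  k=0: S(0,+0) = 114.4500
  k=1: S(1,-1) = 71.8611; S(1,+0) = 114.4500; S(1,+1) = 182.2795
  k=2: S(2,-2) = 45.1203; S(2,-1) = 71.8611; S(2,+0) = 114.4500; S(2,+1) = 182.2795; S(2,+2) = 290.3085
Terminal payoffs V(N, j) = max(S_T - K, 0):
  V(2,-2) = 0.000000; V(2,-1) = 0.000000; V(2,+0) = 9.270000; V(2,+1) = 77.099477; V(2,+2) = 185.128499
Backward induction: V(k, j) = exp(-r*dt) * [p_u * V(k+1, j+1) + p_m * V(k+1, j) + p_d * V(k+1, j-1)]
  V(1,-1) = exp(-r*dt) * [p_u*9.270000 + p_m*0.000000 + p_d*0.000000] = 1.189861
  V(1,+0) = exp(-r*dt) * [p_u*77.099477 + p_m*9.270000 + p_d*0.000000] = 16.073095
  V(1,+1) = exp(-r*dt) * [p_u*185.128499 + p_m*77.099477 + p_d*9.270000] = 77.034916
  V(0,+0) = exp(-r*dt) * [p_u*77.034916 + p_m*16.073095 + p_d*1.189861] = 20.841635


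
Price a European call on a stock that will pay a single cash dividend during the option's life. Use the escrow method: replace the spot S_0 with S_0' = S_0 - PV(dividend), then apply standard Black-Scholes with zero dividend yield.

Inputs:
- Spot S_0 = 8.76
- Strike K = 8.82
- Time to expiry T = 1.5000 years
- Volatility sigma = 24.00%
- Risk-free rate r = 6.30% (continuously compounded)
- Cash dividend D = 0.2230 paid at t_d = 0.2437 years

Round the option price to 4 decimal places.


PV(D) = D * exp(-r * t_d) = 0.2230 * 0.98476416 = 0.21960241
S_0' = S_0 - PV(D) = 8.7600 - 0.21960241 = 8.54039759
d1 = (ln(S_0'/K) + (r + sigma^2/2)*T) / (sigma*sqrt(T)) = 0.35886962
d2 = d1 - sigma*sqrt(T) = 0.06493085
exp(-rT) = 0.90982773
N(d1) = 0.64015368; N(d2) = 0.52588547
C = S_0' * N(d1) - K * exp(-rT) * N(d2) = 8.54039759 * 0.64015368 - 8.8200 * 0.90982773 * 0.52588547 = 1.2471

Answer: Price = 1.2471


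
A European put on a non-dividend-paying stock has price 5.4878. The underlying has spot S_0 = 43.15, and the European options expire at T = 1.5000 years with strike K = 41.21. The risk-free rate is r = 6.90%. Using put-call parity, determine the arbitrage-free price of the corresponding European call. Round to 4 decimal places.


Put-call parity: C - P = S_0 * exp(-qT) - K * exp(-rT).
S_0 * exp(-qT) = 43.1500 * 1.00000000 = 43.15000000
K * exp(-rT) = 41.2100 * 0.90167602 = 37.15806890
C = P + S*exp(-qT) - K*exp(-rT)
C = 5.4878 + 43.15000000 - 37.15806890 = 11.4797

Answer: Call price = 11.4797


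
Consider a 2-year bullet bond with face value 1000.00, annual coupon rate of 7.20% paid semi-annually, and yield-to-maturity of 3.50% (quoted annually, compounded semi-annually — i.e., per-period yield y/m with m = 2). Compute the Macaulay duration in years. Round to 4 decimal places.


Coupon per period c = face * coupon_rate / m = 36.000000
Periods per year m = 2; per-period yield y/m = 0.017500
Number of cashflows N = 4
Cashflows (t years, CF_t, discount factor 1/(1+y/m)^(m*t), PV):
  t = 0.5000: CF_t = 36.000000, DF = 0.982801, PV = 35.380835
  t = 1.0000: CF_t = 36.000000, DF = 0.965898, PV = 34.772320
  t = 1.5000: CF_t = 36.000000, DF = 0.949285, PV = 34.174270
  t = 2.0000: CF_t = 1036.000000, DF = 0.932959, PV = 966.545012
Price P = sum_t PV_t = 1070.872437
Macaulay numerator sum_t t * PV_t:
  t * PV_t at t = 0.5000: 17.690418
  t * PV_t at t = 1.0000: 34.772320
  t * PV_t at t = 1.5000: 51.261405
  t * PV_t at t = 2.0000: 1933.090024
Macaulay duration D = (sum_t t * PV_t) / P = 2036.814166 / 1070.872437 = 1.902014

Answer: Macaulay duration = 1.9020 years


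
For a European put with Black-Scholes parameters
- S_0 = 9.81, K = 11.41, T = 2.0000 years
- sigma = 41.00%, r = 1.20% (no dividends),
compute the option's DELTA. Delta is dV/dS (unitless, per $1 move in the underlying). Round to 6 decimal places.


d1 = 0.0707315631; d2 = -0.5090959974
phi(d1) = 0.3979455826; exp(-qT) = 1.0000000000; exp(-rT) = 0.9762857098
N(-d1) = 0.4718057000
Delta = -exp(-qT) * N(-d1) = -1.0000000000 * 0.4718057000 = -0.471806

Answer: Delta = -0.471806


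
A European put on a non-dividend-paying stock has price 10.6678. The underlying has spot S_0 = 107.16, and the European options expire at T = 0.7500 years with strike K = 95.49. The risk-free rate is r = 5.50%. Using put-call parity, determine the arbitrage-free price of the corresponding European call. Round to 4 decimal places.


Answer: Call price = 26.1966

Derivation:
Put-call parity: C - P = S_0 * exp(-qT) - K * exp(-rT).
S_0 * exp(-qT) = 107.1600 * 1.00000000 = 107.16000000
K * exp(-rT) = 95.4900 * 0.95958920 = 91.63117296
C = P + S*exp(-qT) - K*exp(-rT)
C = 10.6678 + 107.16000000 - 91.63117296 = 26.1966


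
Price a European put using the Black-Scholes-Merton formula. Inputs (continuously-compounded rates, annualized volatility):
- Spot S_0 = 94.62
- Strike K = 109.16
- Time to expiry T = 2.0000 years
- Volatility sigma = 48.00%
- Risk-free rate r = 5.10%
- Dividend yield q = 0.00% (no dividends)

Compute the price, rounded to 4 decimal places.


d1 = (ln(S/K) + (r - q + 0.5*sigma^2) * T) / (sigma * sqrt(T)) = 0.27909236
d2 = d1 - sigma * sqrt(T) = -0.39973015
exp(-rT) = 0.90302955; exp(-qT) = 1.00000000
P = K * exp(-rT) * N(-d2) - S_0 * exp(-qT) * N(-d1)
N(-d1) = 0.39008697; N(-d2) = 0.65532236
P = 109.1600 * 0.90302955 * 0.65532236 - 94.6200 * 1.00000000 * 0.39008697 = 27.6882

Answer: Price = 27.6882


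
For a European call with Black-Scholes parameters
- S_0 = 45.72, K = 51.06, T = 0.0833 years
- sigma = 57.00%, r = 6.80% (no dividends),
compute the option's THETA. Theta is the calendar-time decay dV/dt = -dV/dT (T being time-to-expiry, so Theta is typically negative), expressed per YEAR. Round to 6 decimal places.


Answer: Theta = -16.256694

Derivation:
d1 = -0.5547870997; d2 = -0.7192990141
phi(d1) = 0.3420381850; exp(-qT) = 1.0000000000; exp(-rT) = 0.9943516125
Theta = -S*exp(-qT)*phi(d1)*sigma/(2*sqrt(T)) - r*K*exp(-rT)*N(d2) + q*S*exp(-qT)*N(d1)
N(d1) = 0.2895201460; N(d2) = 0.2359783516; sqrt(T) = 0.2886173938
Term 1 = -45.7200 * 1.0000000000 * 0.3420381850 * 0.5700 / (2 * 0.2886173938) = -15.4419867060
Term 2 = -0.0680 * 51.0600 * 0.9943516125 * 0.2359783516 = -0.8147077894
Term 3 = 0 (no dividend yield, q = 0)
Theta = -15.4419867060 + (-0.8147077894) + (0.0000000000) = -16.256694


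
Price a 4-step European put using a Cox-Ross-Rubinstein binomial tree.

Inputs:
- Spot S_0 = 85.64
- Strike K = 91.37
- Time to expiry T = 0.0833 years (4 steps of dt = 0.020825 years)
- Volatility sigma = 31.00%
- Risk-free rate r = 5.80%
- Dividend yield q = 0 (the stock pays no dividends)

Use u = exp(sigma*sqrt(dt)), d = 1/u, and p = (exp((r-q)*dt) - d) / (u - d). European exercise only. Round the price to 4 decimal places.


Answer: Price = V(0,0) = 6.5638

Derivation:
dt = T/N = 0.020825
u = exp(sigma*sqrt(dt)) = 1.045751; d = 1/u = 0.956250
p = (exp((r-q)*dt) - d) / (u - d) = 0.502321
Discount per step: exp(-r*dt) = 0.998793
Stock lattice S(k, i) with i counting down-moves:
  k=0: S(0,0) = 85.6400
  k=1: S(1,0) = 89.5582; S(1,1) = 81.8933
  k=2: S(2,0) = 93.6556; S(2,1) = 85.6400; S(2,2) = 78.3105
  k=3: S(3,0) = 97.9404; S(3,1) = 89.5582; S(3,2) = 81.8933; S(3,3) = 74.8844
  k=4: S(4,0) = 102.4214; S(4,1) = 93.6556; S(4,2) = 85.6400; S(4,3) = 78.3105; S(4,4) = 71.6082
Terminal payoffs V(N, i) = max(K - S_T, 0):
  V(4,0) = 0.000000; V(4,1) = 0.000000; V(4,2) = 5.730000; V(4,3) = 13.059549; V(4,4) = 19.761794
Backward induction: V(k, i) = exp(-r*dt) * [p * V(k+1, i) + (1-p) * V(k+1, i+1)].
  V(3,0) = exp(-r*dt) * [p*0.000000 + (1-p)*0.000000] = 0.000000
  V(3,1) = exp(-r*dt) * [p*0.000000 + (1-p)*5.730000] = 2.848256
  V(3,2) = exp(-r*dt) * [p*5.730000 + (1-p)*13.059549] = 9.366439
  V(3,3) = exp(-r*dt) * [p*13.059549 + (1-p)*19.761794] = 16.375322
  V(2,0) = exp(-r*dt) * [p*0.000000 + (1-p)*2.848256] = 1.415805
  V(2,1) = exp(-r*dt) * [p*2.848256 + (1-p)*9.366439] = 6.084862
  V(2,2) = exp(-r*dt) * [p*9.366439 + (1-p)*16.375322] = 12.839093
  V(1,0) = exp(-r*dt) * [p*1.415805 + (1-p)*6.084862] = 3.734980
  V(1,1) = exp(-r*dt) * [p*6.084862 + (1-p)*12.839093] = 9.434895
  V(0,0) = exp(-r*dt) * [p*3.734980 + (1-p)*9.434895] = 6.563773


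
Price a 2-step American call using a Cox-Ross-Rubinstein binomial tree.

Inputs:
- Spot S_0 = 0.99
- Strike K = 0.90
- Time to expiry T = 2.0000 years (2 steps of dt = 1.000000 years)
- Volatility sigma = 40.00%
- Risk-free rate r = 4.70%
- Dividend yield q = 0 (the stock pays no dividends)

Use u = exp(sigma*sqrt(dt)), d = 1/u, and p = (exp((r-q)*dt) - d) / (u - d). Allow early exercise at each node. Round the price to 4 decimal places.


dt = T/N = 1.000000
u = exp(sigma*sqrt(dt)) = 1.491825; d = 1/u = 0.670320
p = (exp((r-q)*dt) - d) / (u - d) = 0.459890
Discount per step: exp(-r*dt) = 0.954087
Stock lattice S(k, i) with i counting down-moves:
  k=0: S(0,0) = 0.9900
  k=1: S(1,0) = 1.4769; S(1,1) = 0.6636
  k=2: S(2,0) = 2.2033; S(2,1) = 0.9900; S(2,2) = 0.4448
Terminal payoffs V(N, i) = max(S_T - K, 0):
  V(2,0) = 1.303286; V(2,1) = 0.090000; V(2,2) = 0.000000
Backward induction: V(k, i) = exp(-r*dt) * [p * V(k+1, i) + (1-p) * V(k+1, i+1)]; then take max(V_cont, immediate exercise) for American.
  V(1,0) = exp(-r*dt) * [p*1.303286 + (1-p)*0.090000] = 0.618228; exercise = 0.576906; V(1,0) = max -> 0.618228
  V(1,1) = exp(-r*dt) * [p*0.090000 + (1-p)*0.000000] = 0.039490; exercise = 0.000000; V(1,1) = max -> 0.039490
  V(0,0) = exp(-r*dt) * [p*0.618228 + (1-p)*0.039490] = 0.291613; exercise = 0.090000; V(0,0) = max -> 0.291613

Answer: Price = V(0,0) = 0.2916


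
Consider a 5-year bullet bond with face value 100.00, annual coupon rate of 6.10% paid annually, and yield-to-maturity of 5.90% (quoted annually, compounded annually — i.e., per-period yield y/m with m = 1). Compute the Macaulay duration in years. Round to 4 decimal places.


Coupon per period c = face * coupon_rate / m = 6.100000
Periods per year m = 1; per-period yield y/m = 0.059000
Number of cashflows N = 5
Cashflows (t years, CF_t, discount factor 1/(1+y/m)^(m*t), PV):
  t = 1.0000: CF_t = 6.100000, DF = 0.944287, PV = 5.760151
  t = 2.0000: CF_t = 6.100000, DF = 0.891678, PV = 5.439236
  t = 3.0000: CF_t = 6.100000, DF = 0.842000, PV = 5.136200
  t = 4.0000: CF_t = 6.100000, DF = 0.795090, PV = 4.850048
  t = 5.0000: CF_t = 106.100000, DF = 0.750793, PV = 79.659134
Price P = sum_t PV_t = 100.844770
Macaulay numerator sum_t t * PV_t:
  t * PV_t at t = 1.0000: 5.760151
  t * PV_t at t = 2.0000: 10.878472
  t * PV_t at t = 3.0000: 15.408601
  t * PV_t at t = 4.0000: 19.400190
  t * PV_t at t = 5.0000: 398.295672
Macaulay duration D = (sum_t t * PV_t) / P = 449.743087 / 100.844770 = 4.459756

Answer: Macaulay duration = 4.4598 years


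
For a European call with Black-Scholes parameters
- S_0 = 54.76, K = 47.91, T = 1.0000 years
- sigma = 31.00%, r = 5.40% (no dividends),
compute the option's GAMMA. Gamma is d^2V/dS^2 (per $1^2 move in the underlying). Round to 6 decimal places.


Answer: Gamma = 0.017602

Derivation:
d1 = 0.7602766114; d2 = 0.4502766114
phi(d1) = 0.2988095706; exp(-qT) = 1.0000000000; exp(-rT) = 0.9474321065
Gamma = exp(-qT) * phi(d1) / (S * sigma * sqrt(T)) = 1.0000000000 * 0.2988095706 / (54.7600 * 0.3100 * 1.0000000000) = 0.017602


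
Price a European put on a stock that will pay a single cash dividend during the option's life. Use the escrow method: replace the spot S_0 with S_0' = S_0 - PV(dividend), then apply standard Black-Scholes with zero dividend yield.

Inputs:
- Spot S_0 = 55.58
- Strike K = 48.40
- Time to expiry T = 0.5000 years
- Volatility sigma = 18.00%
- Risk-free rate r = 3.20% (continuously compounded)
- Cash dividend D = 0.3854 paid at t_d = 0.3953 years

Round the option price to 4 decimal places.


Answer: Price = 0.3979

Derivation:
PV(D) = D * exp(-r * t_d) = 0.3854 * 0.98743007 = 0.38055555
S_0' = S_0 - PV(D) = 55.5800 - 0.38055555 = 55.19944445
d1 = (ln(S_0'/K) + (r + sigma^2/2)*T) / (sigma*sqrt(T)) = 1.22214038
d2 = d1 - sigma*sqrt(T) = 1.09486116
exp(-rT) = 0.98412732
N(-d1) = 0.11082727; N(-d2) = 0.13678873
P = K * exp(-rT) * N(-d2) - S_0' * N(-d1) = 48.4000 * 0.98412732 * 0.13678873 - 55.19944445 * 0.11082727 = 0.3979


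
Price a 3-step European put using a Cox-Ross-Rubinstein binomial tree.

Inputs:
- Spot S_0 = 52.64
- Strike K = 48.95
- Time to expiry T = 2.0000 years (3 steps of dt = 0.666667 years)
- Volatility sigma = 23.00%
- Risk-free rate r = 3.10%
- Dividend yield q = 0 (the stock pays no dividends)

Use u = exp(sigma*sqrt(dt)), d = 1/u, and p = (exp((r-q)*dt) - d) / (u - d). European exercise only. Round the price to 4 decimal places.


Answer: Price = V(0,0) = 3.9627

Derivation:
dt = T/N = 0.666667
u = exp(sigma*sqrt(dt)) = 1.206585; d = 1/u = 0.828785
p = (exp((r-q)*dt) - d) / (u - d) = 0.508461
Discount per step: exp(-r*dt) = 0.979545
Stock lattice S(k, i) with i counting down-moves:
  k=0: S(0,0) = 52.6400
  k=1: S(1,0) = 63.5146; S(1,1) = 43.6273
  k=2: S(2,0) = 76.6358; S(2,1) = 52.6400; S(2,2) = 36.1576
  k=3: S(3,0) = 92.4677; S(3,1) = 63.5146; S(3,2) = 43.6273; S(3,3) = 29.9669
Terminal payoffs V(N, i) = max(K - S_T, 0):
  V(3,0) = 0.000000; V(3,1) = 0.000000; V(3,2) = 5.322745; V(3,3) = 18.983094
Backward induction: V(k, i) = exp(-r*dt) * [p * V(k+1, i) + (1-p) * V(k+1, i+1)].
  V(2,0) = exp(-r*dt) * [p*0.000000 + (1-p)*0.000000] = 0.000000
  V(2,1) = exp(-r*dt) * [p*0.000000 + (1-p)*5.322745] = 2.562822
  V(2,2) = exp(-r*dt) * [p*5.322745 + (1-p)*18.983094] = 11.791123
  V(1,0) = exp(-r*dt) * [p*0.000000 + (1-p)*2.562822] = 1.233960
  V(1,1) = exp(-r*dt) * [p*2.562822 + (1-p)*11.791123] = 6.953689
  V(0,0) = exp(-r*dt) * [p*1.233960 + (1-p)*6.953689] = 3.962684


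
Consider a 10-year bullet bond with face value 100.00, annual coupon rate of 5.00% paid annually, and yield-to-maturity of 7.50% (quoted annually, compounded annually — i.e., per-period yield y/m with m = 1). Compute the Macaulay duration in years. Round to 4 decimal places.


Coupon per period c = face * coupon_rate / m = 5.000000
Periods per year m = 1; per-period yield y/m = 0.075000
Number of cashflows N = 10
Cashflows (t years, CF_t, discount factor 1/(1+y/m)^(m*t), PV):
  t = 1.0000: CF_t = 5.000000, DF = 0.930233, PV = 4.651163
  t = 2.0000: CF_t = 5.000000, DF = 0.865333, PV = 4.326663
  t = 3.0000: CF_t = 5.000000, DF = 0.804961, PV = 4.024803
  t = 4.0000: CF_t = 5.000000, DF = 0.748801, PV = 3.744003
  t = 5.0000: CF_t = 5.000000, DF = 0.696559, PV = 3.482793
  t = 6.0000: CF_t = 5.000000, DF = 0.647962, PV = 3.239808
  t = 7.0000: CF_t = 5.000000, DF = 0.602755, PV = 3.013775
  t = 8.0000: CF_t = 5.000000, DF = 0.560702, PV = 2.803511
  t = 9.0000: CF_t = 5.000000, DF = 0.521583, PV = 2.607917
  t = 10.0000: CF_t = 105.000000, DF = 0.485194, PV = 50.945362
Price P = sum_t PV_t = 82.839798
Macaulay numerator sum_t t * PV_t:
  t * PV_t at t = 1.0000: 4.651163
  t * PV_t at t = 2.0000: 8.653326
  t * PV_t at t = 3.0000: 12.074409
  t * PV_t at t = 4.0000: 14.976011
  t * PV_t at t = 5.0000: 17.413966
  t * PV_t at t = 6.0000: 19.438846
  t * PV_t at t = 7.0000: 21.096422
  t * PV_t at t = 8.0000: 22.428089
  t * PV_t at t = 9.0000: 23.471256
  t * PV_t at t = 10.0000: 509.453625
Macaulay duration D = (sum_t t * PV_t) / P = 653.657111 / 82.839798 = 7.890617

Answer: Macaulay duration = 7.8906 years


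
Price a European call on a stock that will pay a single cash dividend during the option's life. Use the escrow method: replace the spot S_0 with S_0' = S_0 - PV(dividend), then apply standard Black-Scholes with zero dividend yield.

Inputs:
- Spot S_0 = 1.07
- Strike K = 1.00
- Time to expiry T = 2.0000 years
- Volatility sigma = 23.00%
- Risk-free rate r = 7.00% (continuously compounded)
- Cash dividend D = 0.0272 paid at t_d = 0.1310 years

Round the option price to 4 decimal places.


PV(D) = D * exp(-r * t_d) = 0.0272 * 0.99087192 = 0.02695172
S_0' = S_0 - PV(D) = 1.0700 - 0.02695172 = 1.04304828
d1 = (ln(S_0'/K) + (r + sigma^2/2)*T) / (sigma*sqrt(T)) = 0.72262460
d2 = d1 - sigma*sqrt(T) = 0.39735548
exp(-rT) = 0.86935824
N(d1) = 0.76504473; N(d2) = 0.65444733
C = S_0' * N(d1) - K * exp(-rT) * N(d2) = 1.04304828 * 0.76504473 - 1.0000 * 0.86935824 * 0.65444733 = 0.2290

Answer: Price = 0.2290


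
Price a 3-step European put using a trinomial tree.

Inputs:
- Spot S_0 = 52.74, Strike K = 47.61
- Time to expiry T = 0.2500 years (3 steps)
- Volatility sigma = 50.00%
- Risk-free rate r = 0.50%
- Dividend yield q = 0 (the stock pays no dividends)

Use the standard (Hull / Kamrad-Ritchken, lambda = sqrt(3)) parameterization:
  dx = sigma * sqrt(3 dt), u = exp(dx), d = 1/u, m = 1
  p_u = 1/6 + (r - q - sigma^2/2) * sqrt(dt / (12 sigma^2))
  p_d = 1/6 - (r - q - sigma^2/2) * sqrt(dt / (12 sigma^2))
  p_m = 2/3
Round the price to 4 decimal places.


Answer: Price = V(0,0) = 2.9595

Derivation:
dt = T/N = 0.083333; dx = sigma*sqrt(3*dt) = 0.250000
u = exp(dx) = 1.284025; d = 1/u = 0.778801
p_u = 0.146667, p_m = 0.666667, p_d = 0.186667
Discount per step: exp(-r*dt) = 0.999583
Stock lattice S(k, j) with j the centered position index:
  k=0: S(0,+0) = 52.7400
  k=1: S(1,-1) = 41.0740; S(1,+0) = 52.7400; S(1,+1) = 67.7195
  k=2: S(2,-2) = 31.9884; S(2,-1) = 41.0740; S(2,+0) = 52.7400; S(2,+1) = 67.7195; S(2,+2) = 86.9536
  k=3: S(3,-3) = 24.9126; S(3,-2) = 31.9884; S(3,-1) = 41.0740; S(3,+0) = 52.7400; S(3,+1) = 67.7195; S(3,+2) = 86.9536; S(3,+3) = 111.6506
Terminal payoffs V(N, j) = max(K - S_T, 0):
  V(3,-3) = 22.697388; V(3,-2) = 15.621573; V(3,-1) = 6.536047; V(3,+0) = 0.000000; V(3,+1) = 0.000000; V(3,+2) = 0.000000; V(3,+3) = 0.000000
Backward induction: V(k, j) = exp(-r*dt) * [p_u * V(k+1, j+1) + p_m * V(k+1, j) + p_d * V(k+1, j-1)]
  V(2,-2) = exp(-r*dt) * [p_u*6.536047 + p_m*15.621573 + p_d*22.697388] = 15.603345
  V(2,-1) = exp(-r*dt) * [p_u*0.000000 + p_m*6.536047 + p_d*15.621573] = 7.270361
  V(2,+0) = exp(-r*dt) * [p_u*0.000000 + p_m*0.000000 + p_d*6.536047] = 1.219554
  V(2,+1) = exp(-r*dt) * [p_u*0.000000 + p_m*0.000000 + p_d*0.000000] = 0.000000
  V(2,+2) = exp(-r*dt) * [p_u*0.000000 + p_m*0.000000 + p_d*0.000000] = 0.000000
  V(1,-1) = exp(-r*dt) * [p_u*1.219554 + p_m*7.270361 + p_d*15.603345] = 7.935093
  V(1,+0) = exp(-r*dt) * [p_u*0.000000 + p_m*1.219554 + p_d*7.270361] = 2.169266
  V(1,+1) = exp(-r*dt) * [p_u*0.000000 + p_m*0.000000 + p_d*1.219554] = 0.227555
  V(0,+0) = exp(-r*dt) * [p_u*0.227555 + p_m*2.169266 + p_d*7.935093] = 2.959536


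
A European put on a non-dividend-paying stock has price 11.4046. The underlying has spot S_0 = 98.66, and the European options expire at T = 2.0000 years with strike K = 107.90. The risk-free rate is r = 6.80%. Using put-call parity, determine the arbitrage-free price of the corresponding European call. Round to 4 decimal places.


Answer: Call price = 15.8849

Derivation:
Put-call parity: C - P = S_0 * exp(-qT) - K * exp(-rT).
S_0 * exp(-qT) = 98.6600 * 1.00000000 = 98.66000000
K * exp(-rT) = 107.9000 * 0.87284263 = 94.17972005
C = P + S*exp(-qT) - K*exp(-rT)
C = 11.4046 + 98.66000000 - 94.17972005 = 15.8849


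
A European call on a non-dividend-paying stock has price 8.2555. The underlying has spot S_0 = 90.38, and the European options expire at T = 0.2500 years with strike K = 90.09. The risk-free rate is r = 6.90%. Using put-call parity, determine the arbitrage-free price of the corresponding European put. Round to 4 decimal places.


Answer: Put price = 6.4248

Derivation:
Put-call parity: C - P = S_0 * exp(-qT) - K * exp(-rT).
S_0 * exp(-qT) = 90.3800 * 1.00000000 = 90.38000000
K * exp(-rT) = 90.0900 * 0.98289793 = 88.54927446
P = C - S*exp(-qT) + K*exp(-rT)
P = 8.2555 - 90.38000000 + 88.54927446 = 6.4248


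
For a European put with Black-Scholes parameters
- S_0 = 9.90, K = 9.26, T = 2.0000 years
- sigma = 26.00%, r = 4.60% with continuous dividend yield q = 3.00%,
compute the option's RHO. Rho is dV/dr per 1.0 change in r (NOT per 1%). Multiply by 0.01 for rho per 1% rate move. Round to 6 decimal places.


Answer: Rho = -7.874395

Derivation:
d1 = 0.4526318560; d2 = 0.0849363298
phi(d1) = 0.3600989833; exp(-qT) = 0.9417645336; exp(-rT) = 0.9121051495
N(-d2) = 0.4661560046
Rho = -K*T*exp(-rT)*N(-d2) = -9.2600 * 2.0000 * 0.9121051495 * 0.4661560046 = -7.874395


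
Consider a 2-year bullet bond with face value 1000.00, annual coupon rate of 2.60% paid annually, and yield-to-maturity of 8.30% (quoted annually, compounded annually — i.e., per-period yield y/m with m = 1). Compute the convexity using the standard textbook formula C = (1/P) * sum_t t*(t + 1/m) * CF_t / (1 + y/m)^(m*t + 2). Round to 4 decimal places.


Answer: Convexity = 5.0245

Derivation:
Coupon per period c = face * coupon_rate / m = 26.000000
Periods per year m = 1; per-period yield y/m = 0.083000
Number of cashflows N = 2
Cashflows (t years, CF_t, discount factor 1/(1+y/m)^(m*t), PV):
  t = 1.0000: CF_t = 26.000000, DF = 0.923361, PV = 24.007387
  t = 2.0000: CF_t = 1026.000000, DF = 0.852596, PV = 874.763085
Price P = sum_t PV_t = 898.770472
Convexity numerator sum_t t*(t + 1/m) * CF_t / (1+y/m)^(m*t + 2):
  t = 1.0000: term = 40.937185
  t = 2.0000: term = 4474.914941
Convexity = (1/P) * sum = 4515.852126 / 898.770472 = 5.024478


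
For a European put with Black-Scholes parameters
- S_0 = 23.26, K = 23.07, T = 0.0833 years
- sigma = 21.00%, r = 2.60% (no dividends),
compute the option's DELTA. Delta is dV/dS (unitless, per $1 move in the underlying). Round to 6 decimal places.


d1 = 0.2013646237; d2 = 0.1407549710
phi(d1) = 0.3909356193; exp(-qT) = 1.0000000000; exp(-rT) = 0.9978365437
N(-d1) = 0.4202067374
Delta = -exp(-qT) * N(-d1) = -1.0000000000 * 0.4202067374 = -0.420207

Answer: Delta = -0.420207


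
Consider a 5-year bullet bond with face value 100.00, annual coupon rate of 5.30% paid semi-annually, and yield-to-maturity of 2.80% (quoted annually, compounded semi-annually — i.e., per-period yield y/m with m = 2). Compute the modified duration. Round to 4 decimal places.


Coupon per period c = face * coupon_rate / m = 2.650000
Periods per year m = 2; per-period yield y/m = 0.014000
Number of cashflows N = 10
Cashflows (t years, CF_t, discount factor 1/(1+y/m)^(m*t), PV):
  t = 0.5000: CF_t = 2.650000, DF = 0.986193, PV = 2.613412
  t = 1.0000: CF_t = 2.650000, DF = 0.972577, PV = 2.577330
  t = 1.5000: CF_t = 2.650000, DF = 0.959149, PV = 2.541745
  t = 2.0000: CF_t = 2.650000, DF = 0.945906, PV = 2.506652
  t = 2.5000: CF_t = 2.650000, DF = 0.932847, PV = 2.472043
  t = 3.0000: CF_t = 2.650000, DF = 0.919967, PV = 2.437913
  t = 3.5000: CF_t = 2.650000, DF = 0.907265, PV = 2.404253
  t = 4.0000: CF_t = 2.650000, DF = 0.894739, PV = 2.371058
  t = 4.5000: CF_t = 2.650000, DF = 0.882386, PV = 2.338322
  t = 5.0000: CF_t = 102.650000, DF = 0.870203, PV = 89.326312
Price P = sum_t PV_t = 111.589040
First compute Macaulay numerator sum_t t * PV_t:
  t * PV_t at t = 0.5000: 1.306706
  t * PV_t at t = 1.0000: 2.577330
  t * PV_t at t = 1.5000: 3.812618
  t * PV_t at t = 2.0000: 5.013304
  t * PV_t at t = 2.5000: 6.180109
  t * PV_t at t = 3.0000: 7.313738
  t * PV_t at t = 3.5000: 8.414886
  t * PV_t at t = 4.0000: 9.484233
  t * PV_t at t = 4.5000: 10.522448
  t * PV_t at t = 5.0000: 446.631560
Macaulay duration D = 501.256932 / 111.589040 = 4.491991
Modified duration = D / (1 + y/m) = 4.491991 / (1 + 0.014000) = 4.429971

Answer: Modified duration = 4.4300


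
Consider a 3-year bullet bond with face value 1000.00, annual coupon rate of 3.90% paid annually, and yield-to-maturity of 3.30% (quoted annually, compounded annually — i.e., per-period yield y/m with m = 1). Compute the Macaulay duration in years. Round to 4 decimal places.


Answer: Macaulay duration = 2.8898 years

Derivation:
Coupon per period c = face * coupon_rate / m = 39.000000
Periods per year m = 1; per-period yield y/m = 0.033000
Number of cashflows N = 3
Cashflows (t years, CF_t, discount factor 1/(1+y/m)^(m*t), PV):
  t = 1.0000: CF_t = 39.000000, DF = 0.968054, PV = 37.754114
  t = 2.0000: CF_t = 39.000000, DF = 0.937129, PV = 36.548029
  t = 3.0000: CF_t = 1039.000000, DF = 0.907192, PV = 942.572105
Price P = sum_t PV_t = 1016.874249
Macaulay numerator sum_t t * PV_t:
  t * PV_t at t = 1.0000: 37.754114
  t * PV_t at t = 2.0000: 73.096059
  t * PV_t at t = 3.0000: 2827.716316
Macaulay duration D = (sum_t t * PV_t) / P = 2938.566489 / 1016.874249 = 2.889803


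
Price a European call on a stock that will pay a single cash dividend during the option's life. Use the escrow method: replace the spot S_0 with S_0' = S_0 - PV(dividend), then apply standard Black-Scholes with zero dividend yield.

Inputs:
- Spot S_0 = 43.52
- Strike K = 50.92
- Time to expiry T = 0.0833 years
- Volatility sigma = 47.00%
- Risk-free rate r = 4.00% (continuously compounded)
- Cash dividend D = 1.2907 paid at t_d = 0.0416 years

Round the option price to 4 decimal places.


Answer: Price = 0.2539

Derivation:
PV(D) = D * exp(-r * t_d) = 1.2907 * 0.99833738 = 1.28855406
S_0' = S_0 - PV(D) = 43.5200 - 1.28855406 = 42.23144594
d1 = (ln(S_0'/K) + (r + sigma^2/2)*T) / (sigma*sqrt(T)) = -1.28682606
d2 = d1 - sigma*sqrt(T) = -1.42247624
exp(-rT) = 0.99667354
N(d1) = 0.09907746; N(d2) = 0.07744402
C = S_0' * N(d1) - K * exp(-rT) * N(d2) = 42.23144594 * 0.09907746 - 50.9200 * 0.99667354 * 0.07744402 = 0.2539
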